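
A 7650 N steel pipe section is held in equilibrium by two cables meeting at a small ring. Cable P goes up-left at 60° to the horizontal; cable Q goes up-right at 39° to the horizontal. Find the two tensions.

ΣF_x = 0: −T_P·cos60° + T_Q·cos39° = 0 → T_Q = 0.64338·T_P.
ΣF_y = 0: T_P·sin60° + T_Q·sin39° = 7650.
Substitute: T_P·(0.866025 + 0.64338·0.62932) = 7650 → T_P = 6019.28 ≈ 6019 N.
Then T_Q = 0.64338 × 6019.28 = 3873 N.

T_P = 6019 N, T_Q = 3873 N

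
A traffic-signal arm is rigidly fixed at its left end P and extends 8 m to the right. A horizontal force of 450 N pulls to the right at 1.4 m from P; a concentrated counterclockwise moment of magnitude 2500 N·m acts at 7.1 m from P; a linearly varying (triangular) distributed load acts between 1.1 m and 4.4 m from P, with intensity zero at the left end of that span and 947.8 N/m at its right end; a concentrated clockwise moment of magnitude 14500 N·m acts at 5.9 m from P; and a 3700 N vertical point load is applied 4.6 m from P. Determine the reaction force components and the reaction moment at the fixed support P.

Resultant of the triangular load: ½ × 947.8 × 3.3 = 1563.87 N, acting at 3.3 m from P (one-third of the span from the peak).
ΣF_x = 0: P_x + 450 = 0 → P_x = -450.0 N.
ΣF_y = 0: P_y − ½·947.8·3.3 − 3700 = 0 → P_y = 5264 N.
ΣM about P: M_P + 2500 − (½·947.8·3.3)·3.3 − 14500 − 3700·4.6 = 0 → M_P = 34180 N·m.

P_x = -450.0 N, P_y = 5264 N, M_P = 34180 N·m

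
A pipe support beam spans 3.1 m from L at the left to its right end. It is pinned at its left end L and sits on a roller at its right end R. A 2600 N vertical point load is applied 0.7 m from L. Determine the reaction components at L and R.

Taking moments about L: R_y·3.1 − 2600·0.7 = 0 → R_y = 1820/3.1 = 587.097 ≈ 587.1 N.
ΣF_y = 0: L_y + 587.097 − 2600 = 0 → L_y = 2013 N.
ΣF_x = 0: no horizontal applied forces, so L_x = 0.

L_x = 0, L_y = 2013 N, R_y = 587.1 N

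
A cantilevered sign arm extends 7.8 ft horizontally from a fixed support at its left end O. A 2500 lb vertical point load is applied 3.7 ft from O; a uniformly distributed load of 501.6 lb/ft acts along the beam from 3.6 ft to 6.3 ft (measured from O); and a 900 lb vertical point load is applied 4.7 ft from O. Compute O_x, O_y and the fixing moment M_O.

Resultant of the distributed load: 501.6 × 2.7 = 1354.32 lb at 4.95 ft from O.
ΣF_x = 0: O_x = 0.
ΣF_y = 0: O_y − 2500 − 501.6·2.7 − 900 = 0 → O_y = 4754 lb.
ΣM about O: M_O − 2500·3.7 − (501.6·2.7)·4.95 − 900·4.7 = 0 → M_O = 20180 lb·ft.

O_x = 0, O_y = 4754 lb, M_O = 20180 lb·ft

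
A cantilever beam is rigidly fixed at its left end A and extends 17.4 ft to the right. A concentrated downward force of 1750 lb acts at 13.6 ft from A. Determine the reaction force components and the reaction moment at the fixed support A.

A_x = 0, A_y = 1750 lb, M_A = 23800 lb·ft

ΣF_x = 0: A_x = 0.
ΣF_y = 0: A_y − 1750 = 0 → A_y = 1750 lb.
ΣM about A: M_A − 1750·13.6 = 0 → M_A = 23800 lb·ft.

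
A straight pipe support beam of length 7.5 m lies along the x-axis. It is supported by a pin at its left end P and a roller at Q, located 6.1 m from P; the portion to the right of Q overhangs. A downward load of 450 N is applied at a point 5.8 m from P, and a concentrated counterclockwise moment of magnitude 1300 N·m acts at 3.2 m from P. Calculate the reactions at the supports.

Taking moments about P: Q_y·6.1 − 450·5.8 + 1300 = 0 → Q_y = 1310/6.1 = 214.754 ≈ 214.8 N.
ΣF_y = 0: P_y + 214.754 − 450 = 0 → P_y = 235.2 N.
ΣF_x = 0: no horizontal applied forces, so P_x = 0.

P_x = 0, P_y = 235.2 N, Q_y = 214.8 N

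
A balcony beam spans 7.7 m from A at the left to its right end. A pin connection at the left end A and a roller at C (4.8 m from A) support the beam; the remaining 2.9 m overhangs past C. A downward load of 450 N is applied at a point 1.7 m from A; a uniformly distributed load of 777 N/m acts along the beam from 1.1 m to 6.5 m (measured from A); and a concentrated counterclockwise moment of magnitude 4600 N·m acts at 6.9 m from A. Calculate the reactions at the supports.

Resultant of the distributed load: 777 × 5.4 = 4195.8 N at 3.8 m from A.
Moments about A: C_y·4.8 − 450·1.7 − (777·5.4)·3.8 + 4600 = 0 → C_y = 12109.04/4.8 = 2522.72 ≈ 2523 N.
ΣF_y = 0: A_y + 2522.72 − 450 − 777·5.4 = 0 → A_y = 2123 N.
ΣF_x = 0: no horizontal applied forces, so A_x = 0.

A_x = 0, A_y = 2123 N, C_y = 2523 N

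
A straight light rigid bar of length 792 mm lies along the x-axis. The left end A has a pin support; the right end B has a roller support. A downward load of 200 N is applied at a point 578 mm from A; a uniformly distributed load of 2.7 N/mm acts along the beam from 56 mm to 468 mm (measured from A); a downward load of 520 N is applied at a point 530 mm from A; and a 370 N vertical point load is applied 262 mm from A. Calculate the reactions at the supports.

Resultant of the distributed load: 2.7 × 412 = 1112.4 N at 262 mm from A.
Taking moments about A: B_y·792 − 200·578 − (2.7·412)·262 − 520·530 − 370·262 = 0 → B_y = 779588.8/792 = 984.329 ≈ 984.3 N.
ΣF_y = 0: A_y + 984.329 − 200 − 2.7·412 − 520 − 370 = 0 → A_y = 1218 N.
ΣF_x = 0: no horizontal applied forces, so A_x = 0.

A_x = 0, A_y = 1218 N, B_y = 984.3 N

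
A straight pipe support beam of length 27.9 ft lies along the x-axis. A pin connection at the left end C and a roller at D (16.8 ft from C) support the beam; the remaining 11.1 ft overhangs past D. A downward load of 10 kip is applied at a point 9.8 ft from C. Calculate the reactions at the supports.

C_x = 0, C_y = 4.167 kip, D_y = 5.833 kip

Moments about C: D_y·16.8 − 10·9.8 = 0 → D_y = 98/16.8 = 5.83333 ≈ 5.833 kip.
ΣF_y = 0: C_y + 5.83333 − 10 = 0 → C_y = 4.167 kip.
ΣF_x = 0: no horizontal applied forces, so C_x = 0.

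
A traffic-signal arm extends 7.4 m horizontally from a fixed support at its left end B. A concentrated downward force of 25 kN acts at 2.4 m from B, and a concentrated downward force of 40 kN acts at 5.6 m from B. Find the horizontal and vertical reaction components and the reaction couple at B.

B_x = 0, B_y = 65.00 kN, M_B = 284.0 kN·m

ΣF_x = 0: B_x = 0.
ΣF_y = 0: B_y − 25 − 40 = 0 → B_y = 65.00 kN.
ΣM about B: M_B − 25·2.4 − 40·5.6 = 0 → M_B = 284.0 kN·m.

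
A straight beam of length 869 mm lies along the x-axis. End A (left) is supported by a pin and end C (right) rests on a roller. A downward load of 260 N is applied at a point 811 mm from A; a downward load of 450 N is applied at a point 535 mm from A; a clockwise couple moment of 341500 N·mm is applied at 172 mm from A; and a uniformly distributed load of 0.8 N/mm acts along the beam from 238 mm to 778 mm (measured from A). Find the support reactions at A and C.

A_x = 0, A_y = -23.21 N, C_y = 1165 N

Resultant of the distributed load: 0.8 × 540 = 432 N at 508 mm from A.
ΣM about A: C_y·869 − 260·811 − 450·535 − 341500 − (0.8·540)·508 = 0 → C_y = 1012566/869 = 1165.21 ≈ 1165 N.
ΣF_y = 0: A_y + 1165.21 − 260 − 450 − 0.8·540 = 0 → A_y = -23.21 N.
ΣF_x = 0: no horizontal applied forces, so A_x = 0.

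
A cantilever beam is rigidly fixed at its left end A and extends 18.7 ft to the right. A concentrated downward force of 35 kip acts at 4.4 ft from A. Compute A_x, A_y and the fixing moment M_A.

A_x = 0, A_y = 35.00 kip, M_A = 154.0 kip·ft

ΣF_x = 0: A_x = 0.
ΣF_y = 0: A_y − 35 = 0 → A_y = 35.00 kip.
ΣM about A: M_A − 35·4.4 = 0 → M_A = 154.0 kip·ft.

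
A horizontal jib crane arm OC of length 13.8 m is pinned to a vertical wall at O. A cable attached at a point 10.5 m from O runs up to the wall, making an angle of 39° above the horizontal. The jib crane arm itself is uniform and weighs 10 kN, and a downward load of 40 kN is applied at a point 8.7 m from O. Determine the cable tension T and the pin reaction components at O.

T = 63.11 kN, O_x = 49.04 kN, O_y = 10.29 kN

ΣM about O: T·sin39°·10.5 − 10·6.9 − 40·8.7 = 0 → T = 417/(10.5·0.62932) = 63.1067 ≈ 63.11 kN.
ΣF_x = 0: O_x − T·cos39° = 0 → O_x = 63.1067 × 0.777146 = 49.04 kN.
ΣF_y = 0: O_y + T·sin39° − 10 − 40 = 0 → O_y = 50 − 63.1067 × 0.62932 = 10.29 kN.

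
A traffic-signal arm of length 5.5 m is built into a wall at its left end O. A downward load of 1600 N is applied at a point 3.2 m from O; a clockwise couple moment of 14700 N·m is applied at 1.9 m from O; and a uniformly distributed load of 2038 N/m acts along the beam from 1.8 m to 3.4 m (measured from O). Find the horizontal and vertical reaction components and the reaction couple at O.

Resultant of the distributed load: 2038 × 1.6 = 3260.8 N at 2.6 m from O.
ΣF_x = 0: O_x = 0.
ΣF_y = 0: O_y − 1600 − 2038·1.6 = 0 → O_y = 4861 N.
ΣM about O: M_O − 1600·3.2 − 14700 − (2038·1.6)·2.6 = 0 → M_O = 28300 N·m.

O_x = 0, O_y = 4861 N, M_O = 28300 N·m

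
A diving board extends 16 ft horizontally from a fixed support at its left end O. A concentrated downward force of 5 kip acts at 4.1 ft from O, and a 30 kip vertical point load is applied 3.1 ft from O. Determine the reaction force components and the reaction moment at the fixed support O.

O_x = 0, O_y = 35.00 kip, M_O = 113.5 kip·ft

ΣF_x = 0: O_x = 0.
ΣF_y = 0: O_y − 5 − 30 = 0 → O_y = 35.00 kip.
ΣM about O: M_O − 5·4.1 − 30·3.1 = 0 → M_O = 113.5 kip·ft.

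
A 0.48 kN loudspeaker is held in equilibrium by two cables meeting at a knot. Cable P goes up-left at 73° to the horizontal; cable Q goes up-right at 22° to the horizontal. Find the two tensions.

T_P = 0.4467 kN, T_Q = 0.1409 kN

ΣF_x = 0: −T_P·cos73° + T_Q·cos22° = 0 → T_Q = 0.315333·T_P.
ΣF_y = 0: T_P·sin73° + T_Q·sin22° = 0.48.
Substitute: T_P·(0.956305 + 0.315333·0.374607) = 0.48 → T_P = 0.446748 ≈ 0.4467 kN.
Then T_Q = 0.315333 × 0.446748 = 0.1409 kN.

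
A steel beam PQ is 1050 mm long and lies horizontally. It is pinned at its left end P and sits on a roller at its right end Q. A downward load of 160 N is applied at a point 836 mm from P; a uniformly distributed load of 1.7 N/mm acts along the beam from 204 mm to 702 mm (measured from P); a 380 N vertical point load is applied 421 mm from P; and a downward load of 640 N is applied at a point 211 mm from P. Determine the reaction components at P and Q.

Resultant of the distributed load: 1.7 × 498 = 846.6 N at 453 mm from P.
Moments about P: Q_y·1050 − 160·836 − (1.7·498)·453 − 380·421 − 640·211 = 0 → Q_y = 812289.8/1050 = 773.609 ≈ 773.6 N.
ΣF_y = 0: P_y + 773.609 − 160 − 1.7·498 − 380 − 640 = 0 → P_y = 1253 N.
ΣF_x = 0: no horizontal applied forces, so P_x = 0.

P_x = 0, P_y = 1253 N, Q_y = 773.6 N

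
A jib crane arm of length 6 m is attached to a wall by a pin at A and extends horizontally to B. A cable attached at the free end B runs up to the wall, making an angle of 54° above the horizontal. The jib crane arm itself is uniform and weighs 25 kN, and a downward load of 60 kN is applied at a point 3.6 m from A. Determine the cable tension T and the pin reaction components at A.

ΣM about A: T·sin54°·6 − 25·3 − 60·3.6 = 0 → T = 291/(6·0.809017) = 59.9493 ≈ 59.95 kN.
ΣF_x = 0: A_x − T·cos54° = 0 → A_x = 59.9493 × 0.587785 = 35.24 kN.
ΣF_y = 0: A_y + T·sin54° − 25 − 60 = 0 → A_y = 85 − 59.9493 × 0.809017 = 36.50 kN.

T = 59.95 kN, A_x = 35.24 kN, A_y = 36.50 kN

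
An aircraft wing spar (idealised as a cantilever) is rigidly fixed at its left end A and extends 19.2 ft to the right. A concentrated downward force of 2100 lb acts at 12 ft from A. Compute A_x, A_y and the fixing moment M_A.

ΣF_x = 0: A_x = 0.
ΣF_y = 0: A_y − 2100 = 0 → A_y = 2100 lb.
ΣM about A: M_A − 2100·12 = 0 → M_A = 25200 lb·ft.

A_x = 0, A_y = 2100 lb, M_A = 25200 lb·ft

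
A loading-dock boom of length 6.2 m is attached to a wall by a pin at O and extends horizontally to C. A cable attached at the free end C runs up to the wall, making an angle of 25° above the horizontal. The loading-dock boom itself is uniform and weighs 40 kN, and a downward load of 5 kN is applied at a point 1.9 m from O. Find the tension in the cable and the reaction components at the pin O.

T = 50.95 kN, O_x = 46.18 kN, O_y = 23.47 kN

ΣM about O: T·sin25°·6.2 − 40·3.1 − 5·1.9 = 0 → T = 133.5/(6.2·0.422618) = 50.9497 ≈ 50.95 kN.
ΣF_x = 0: O_x − T·cos25° = 0 → O_x = 50.9497 × 0.906308 = 46.18 kN.
ΣF_y = 0: O_y + T·sin25° − 40 − 5 = 0 → O_y = 45 − 50.9497 × 0.422618 = 23.47 kN.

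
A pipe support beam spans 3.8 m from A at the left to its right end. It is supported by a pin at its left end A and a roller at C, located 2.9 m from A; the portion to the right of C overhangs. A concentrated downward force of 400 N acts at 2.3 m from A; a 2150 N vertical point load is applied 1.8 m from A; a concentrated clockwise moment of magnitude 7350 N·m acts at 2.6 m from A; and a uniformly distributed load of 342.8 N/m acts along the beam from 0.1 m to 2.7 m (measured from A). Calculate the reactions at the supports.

A_x = 0, A_y = -1175 N, C_y = 4616 N

Resultant of the distributed load: 342.8 × 2.6 = 891.28 N at 1.4 m from A.
Taking moments about A: C_y·2.9 − 400·2.3 − 2150·1.8 − 7350 − (342.8·2.6)·1.4 = 0 → C_y = 13387.792/2.9 = 4616.48 ≈ 4616 N.
ΣF_y = 0: A_y + 4616.48 − 400 − 2150 − 342.8·2.6 = 0 → A_y = -1175 N.
ΣF_x = 0: no horizontal applied forces, so A_x = 0.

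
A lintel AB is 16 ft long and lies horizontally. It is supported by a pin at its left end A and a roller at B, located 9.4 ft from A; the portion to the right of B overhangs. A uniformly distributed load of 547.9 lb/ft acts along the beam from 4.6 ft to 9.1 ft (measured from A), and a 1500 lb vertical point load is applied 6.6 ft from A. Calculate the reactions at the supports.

Resultant of the distributed load: 547.9 × 4.5 = 2465.55 lb at 6.85 ft from A.
ΣM about A: B_y·9.4 − (547.9·4.5)·6.85 − 1500·6.6 = 0 → B_y = 26789.0175/9.4 = 2849.9 ≈ 2850 lb.
ΣF_y = 0: A_y + 2849.9 − 547.9·4.5 − 1500 = 0 → A_y = 1116 lb.
ΣF_x = 0: no horizontal applied forces, so A_x = 0.

A_x = 0, A_y = 1116 lb, B_y = 2850 lb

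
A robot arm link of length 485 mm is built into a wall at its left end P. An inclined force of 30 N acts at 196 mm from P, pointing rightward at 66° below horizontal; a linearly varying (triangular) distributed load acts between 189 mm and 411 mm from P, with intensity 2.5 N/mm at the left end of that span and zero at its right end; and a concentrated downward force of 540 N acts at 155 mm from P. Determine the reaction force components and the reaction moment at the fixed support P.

Resultant of the triangular load: ½ × 2.5 × 222 = 277.5 N, acting at 263 mm from P (one-third of the span from the peak).
ΣF_x = 0: P_x + 30·cos66° = 0 → P_x = -12.20 N.
ΣF_y = 0: P_y − 30·sin66° − ½·2.5·222 − 540 = 0 → P_y = 844.9 N.
ΣM about P: M_P − 30·sin66°·196 − (½·2.5·222)·263 − 540·155 = 0 → M_P = 162100 N·mm.

P_x = -12.20 N, P_y = 844.9 N, M_P = 162100 N·mm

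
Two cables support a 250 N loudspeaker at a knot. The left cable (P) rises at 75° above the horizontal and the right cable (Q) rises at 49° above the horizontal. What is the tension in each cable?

ΣF_x = 0: −T_P·cos75° + T_Q·cos49° = 0 → T_Q = 0.394506·T_P.
ΣF_y = 0: T_P·sin75° + T_Q·sin49° = 250.
Substitute: T_P·(0.965926 + 0.394506·0.75471) = 250 → T_P = 197.837 ≈ 197.8 N.
Then T_Q = 0.394506 × 197.837 = 78.05 N.

T_P = 197.8 N, T_Q = 78.05 N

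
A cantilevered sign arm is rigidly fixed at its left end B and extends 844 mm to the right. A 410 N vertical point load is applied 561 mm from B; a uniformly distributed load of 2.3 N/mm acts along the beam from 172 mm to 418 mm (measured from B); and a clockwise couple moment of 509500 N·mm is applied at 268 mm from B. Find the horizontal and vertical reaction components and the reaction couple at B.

B_x = 0, B_y = 975.8 N, M_B = 906400 N·mm

Resultant of the distributed load: 2.3 × 246 = 565.8 N at 295 mm from B.
ΣF_x = 0: B_x = 0.
ΣF_y = 0: B_y − 410 − 2.3·246 = 0 → B_y = 975.8 N.
ΣM about B: M_B − 410·561 − (2.3·246)·295 − 509500 = 0 → M_B = 906400 N·mm.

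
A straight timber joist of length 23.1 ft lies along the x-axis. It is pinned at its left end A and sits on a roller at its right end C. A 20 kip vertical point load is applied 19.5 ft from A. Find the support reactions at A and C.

Taking moments about A: C_y·23.1 − 20·19.5 = 0 → C_y = 390/23.1 = 16.8831 ≈ 16.88 kip.
ΣF_y = 0: A_y + 16.8831 − 20 = 0 → A_y = 3.117 kip.
ΣF_x = 0: no horizontal applied forces, so A_x = 0.

A_x = 0, A_y = 3.117 kip, C_y = 16.88 kip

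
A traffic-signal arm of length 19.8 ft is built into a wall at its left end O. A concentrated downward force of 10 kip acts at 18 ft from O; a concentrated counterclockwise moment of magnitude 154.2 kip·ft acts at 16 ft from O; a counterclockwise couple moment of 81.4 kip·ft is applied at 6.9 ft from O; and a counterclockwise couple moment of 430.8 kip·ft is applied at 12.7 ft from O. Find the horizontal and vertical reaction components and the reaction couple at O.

ΣF_x = 0: O_x = 0.
ΣF_y = 0: O_y − 10 = 0 → O_y = 10.00 kip.
ΣM about O: M_O − 10·18 + 154.2 + 81.4 + 430.8 = 0 → M_O = -486.4 kip·ft.

O_x = 0, O_y = 10.00 kip, M_O = -486.4 kip·ft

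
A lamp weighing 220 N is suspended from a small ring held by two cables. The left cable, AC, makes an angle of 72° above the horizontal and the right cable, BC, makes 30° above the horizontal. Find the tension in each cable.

T_AC = 194.8 N, T_BC = 69.50 N

ΣF_x = 0: −T_AC·cos72° + T_BC·cos30° = 0 → T_BC = 0.356822·T_AC.
ΣF_y = 0: T_AC·sin72° + T_BC·sin30° = 220.
Substitute: T_AC·(0.951057 + 0.356822·0.5) = 220 → T_AC = 194.782 ≈ 194.8 N.
Then T_BC = 0.356822 × 194.782 = 69.50 N.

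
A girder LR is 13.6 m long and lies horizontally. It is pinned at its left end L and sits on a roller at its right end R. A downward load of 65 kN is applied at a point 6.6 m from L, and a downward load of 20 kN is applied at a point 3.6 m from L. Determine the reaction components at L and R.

L_x = 0, L_y = 48.16 kN, R_y = 36.84 kN

ΣM about L: R_y·13.6 − 65·6.6 − 20·3.6 = 0 → R_y = 501/13.6 = 36.8382 ≈ 36.84 kN.
ΣF_y = 0: L_y + 36.8382 − 65 − 20 = 0 → L_y = 48.16 kN.
ΣF_x = 0: no horizontal applied forces, so L_x = 0.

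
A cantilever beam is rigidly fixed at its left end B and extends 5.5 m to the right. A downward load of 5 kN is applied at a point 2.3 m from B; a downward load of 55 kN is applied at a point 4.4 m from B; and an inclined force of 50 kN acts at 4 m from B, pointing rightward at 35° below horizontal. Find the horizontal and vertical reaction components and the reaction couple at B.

ΣF_x = 0: B_x + 50·cos35° = 0 → B_x = -40.96 kN.
ΣF_y = 0: B_y − 5 − 55 − 50·sin35° = 0 → B_y = 88.68 kN.
ΣM about B: M_B − 5·2.3 − 55·4.4 − 50·sin35°·4 = 0 → M_B = 368.2 kN·m.

B_x = -40.96 kN, B_y = 88.68 kN, M_B = 368.2 kN·m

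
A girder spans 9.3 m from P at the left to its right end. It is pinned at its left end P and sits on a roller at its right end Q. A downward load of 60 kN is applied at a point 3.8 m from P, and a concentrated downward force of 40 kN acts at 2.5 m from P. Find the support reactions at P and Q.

P_x = 0, P_y = 64.73 kN, Q_y = 35.27 kN

ΣM about P: Q_y·9.3 − 60·3.8 − 40·2.5 = 0 → Q_y = 328/9.3 = 35.2688 ≈ 35.27 kN.
ΣF_y = 0: P_y + 35.2688 − 60 − 40 = 0 → P_y = 64.73 kN.
ΣF_x = 0: no horizontal applied forces, so P_x = 0.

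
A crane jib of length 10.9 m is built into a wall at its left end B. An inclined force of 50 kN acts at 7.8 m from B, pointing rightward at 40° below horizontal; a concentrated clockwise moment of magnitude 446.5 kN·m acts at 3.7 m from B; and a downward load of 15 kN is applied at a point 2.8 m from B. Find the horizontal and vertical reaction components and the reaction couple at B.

ΣF_x = 0: B_x + 50·cos40° = 0 → B_x = -38.30 kN.
ΣF_y = 0: B_y − 50·sin40° − 15 = 0 → B_y = 47.14 kN.
ΣM about B: M_B − 50·sin40°·7.8 − 446.5 − 15·2.8 = 0 → M_B = 739.2 kN·m.

B_x = -38.30 kN, B_y = 47.14 kN, M_B = 739.2 kN·m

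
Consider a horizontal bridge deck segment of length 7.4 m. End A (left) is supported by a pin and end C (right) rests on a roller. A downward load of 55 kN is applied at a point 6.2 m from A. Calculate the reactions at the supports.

A_x = 0, A_y = 8.919 kN, C_y = 46.08 kN

Moments about A: C_y·7.4 − 55·6.2 = 0 → C_y = 341/7.4 = 46.0811 ≈ 46.08 kN.
ΣF_y = 0: A_y + 46.0811 − 55 = 0 → A_y = 8.919 kN.
ΣF_x = 0: no horizontal applied forces, so A_x = 0.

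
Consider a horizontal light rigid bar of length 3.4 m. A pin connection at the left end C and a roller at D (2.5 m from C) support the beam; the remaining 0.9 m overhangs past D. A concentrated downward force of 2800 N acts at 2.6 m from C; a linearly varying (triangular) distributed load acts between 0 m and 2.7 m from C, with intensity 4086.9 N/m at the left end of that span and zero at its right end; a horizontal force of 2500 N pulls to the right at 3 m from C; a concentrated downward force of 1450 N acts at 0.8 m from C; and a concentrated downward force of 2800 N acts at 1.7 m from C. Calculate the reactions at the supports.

Resultant of the triangular load: ½ × 4086.9 × 2.7 = 5517.315 N, acting at 0.9 m from C (one-third of the span from the peak).
ΣM about C: D_y·2.5 − 2800·2.6 − (½·4086.9·2.7)·0.9 − 1450·0.8 − 2800·1.7 = 0 → D_y = 18165.5835/2.5 = 7266.23 ≈ 7266 N.
ΣF_y = 0: C_y + 7266.23 − 2800 − ½·4086.9·2.7 − 1450 − 2800 = 0 → C_y = 5301 N.
ΣF_x = 0: C_x + 2500 = 0 → C_x = -2500 N.

C_x = -2500 N, C_y = 5301 N, D_y = 7266 N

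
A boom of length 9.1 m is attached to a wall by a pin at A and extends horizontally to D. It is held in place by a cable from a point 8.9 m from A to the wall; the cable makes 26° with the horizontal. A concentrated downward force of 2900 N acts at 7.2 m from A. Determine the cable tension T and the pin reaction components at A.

ΣM about A: T·sin26°·8.9 − 2900·7.2 = 0 → T = 20880/(8.9·0.438371) = 5351.79 ≈ 5352 N.
ΣF_x = 0: A_x − T·cos26° = 0 → A_x = 5351.79 × 0.898794 = 4810 N.
ΣF_y = 0: A_y + T·sin26° − 2900 = 0 → A_y = 2900 − 5351.79 × 0.438371 = 553.9 N.

T = 5352 N, A_x = 4810 N, A_y = 553.9 N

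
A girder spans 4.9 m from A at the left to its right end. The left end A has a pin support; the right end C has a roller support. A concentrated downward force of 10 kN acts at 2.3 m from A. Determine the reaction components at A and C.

A_x = 0, A_y = 5.306 kN, C_y = 4.694 kN

Taking moments about A: C_y·4.9 − 10·2.3 = 0 → C_y = 23/4.9 = 4.69388 ≈ 4.694 kN.
ΣF_y = 0: A_y + 4.69388 − 10 = 0 → A_y = 5.306 kN.
ΣF_x = 0: no horizontal applied forces, so A_x = 0.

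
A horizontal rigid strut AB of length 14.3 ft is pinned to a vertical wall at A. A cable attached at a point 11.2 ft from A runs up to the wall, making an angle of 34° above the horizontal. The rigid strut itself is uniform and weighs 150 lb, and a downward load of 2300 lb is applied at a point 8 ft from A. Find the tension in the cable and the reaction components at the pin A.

T = 3109 lb, A_x = 2578 lb, A_y = 711.4 lb

ΣM about A: T·sin34°·11.2 − 150·7.15 − 2300·8 = 0 → T = 19472.5/(11.2·0.559193) = 3109.15 ≈ 3109 lb.
ΣF_x = 0: A_x − T·cos34° = 0 → A_x = 3109.15 × 0.829038 = 2578 lb.
ΣF_y = 0: A_y + T·sin34° − 150 − 2300 = 0 → A_y = 2450 − 3109.15 × 0.559193 = 711.4 lb.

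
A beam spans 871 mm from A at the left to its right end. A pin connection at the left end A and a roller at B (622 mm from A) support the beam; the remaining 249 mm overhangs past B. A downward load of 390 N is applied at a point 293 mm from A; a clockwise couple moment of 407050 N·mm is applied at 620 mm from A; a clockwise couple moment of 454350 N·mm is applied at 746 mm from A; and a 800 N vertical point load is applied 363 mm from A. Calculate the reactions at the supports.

Moments about A: B_y·622 − 390·293 − 407050 − 454350 − 800·363 = 0 → B_y = 1266070/622 = 2035.48 ≈ 2035 N.
ΣF_y = 0: A_y + 2035.48 − 390 − 800 = 0 → A_y = -845.5 N.
ΣF_x = 0: no horizontal applied forces, so A_x = 0.

A_x = 0, A_y = -845.5 N, B_y = 2035 N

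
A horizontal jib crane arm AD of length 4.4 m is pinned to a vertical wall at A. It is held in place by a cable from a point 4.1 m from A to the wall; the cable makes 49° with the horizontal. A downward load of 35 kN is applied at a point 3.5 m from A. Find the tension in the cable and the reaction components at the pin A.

T = 39.59 kN, A_x = 25.97 kN, A_y = 5.122 kN

ΣM about A: T·sin49°·4.1 − 35·3.5 = 0 → T = 122.5/(4.1·0.75471) = 39.5888 ≈ 39.59 kN.
ΣF_x = 0: A_x − T·cos49° = 0 → A_x = 39.5888 × 0.656059 = 25.97 kN.
ΣF_y = 0: A_y + T·sin49° − 35 = 0 → A_y = 35 − 39.5888 × 0.75471 = 5.122 kN.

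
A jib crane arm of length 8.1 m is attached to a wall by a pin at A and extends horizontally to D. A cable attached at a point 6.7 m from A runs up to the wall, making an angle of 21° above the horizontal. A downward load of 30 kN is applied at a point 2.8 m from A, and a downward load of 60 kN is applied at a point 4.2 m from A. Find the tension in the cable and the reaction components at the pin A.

T = 139.9 kN, A_x = 130.6 kN, A_y = 39.85 kN

ΣM about A: T·sin21°·6.7 − 30·2.8 − 60·4.2 = 0 → T = 336/(6.7·0.358368) = 139.938 ≈ 139.9 kN.
ΣF_x = 0: A_x − T·cos21° = 0 → A_x = 139.938 × 0.93358 = 130.6 kN.
ΣF_y = 0: A_y + T·sin21° − 30 − 60 = 0 → A_y = 90 − 139.938 × 0.358368 = 39.85 kN.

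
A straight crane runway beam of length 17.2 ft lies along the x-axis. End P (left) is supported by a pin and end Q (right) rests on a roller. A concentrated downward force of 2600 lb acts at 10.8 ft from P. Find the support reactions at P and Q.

Moments about P: Q_y·17.2 − 2600·10.8 = 0 → Q_y = 28080/17.2 = 1632.56 ≈ 1633 lb.
ΣF_y = 0: P_y + 1632.56 − 2600 = 0 → P_y = 967.4 lb.
ΣF_x = 0: no horizontal applied forces, so P_x = 0.

P_x = 0, P_y = 967.4 lb, Q_y = 1633 lb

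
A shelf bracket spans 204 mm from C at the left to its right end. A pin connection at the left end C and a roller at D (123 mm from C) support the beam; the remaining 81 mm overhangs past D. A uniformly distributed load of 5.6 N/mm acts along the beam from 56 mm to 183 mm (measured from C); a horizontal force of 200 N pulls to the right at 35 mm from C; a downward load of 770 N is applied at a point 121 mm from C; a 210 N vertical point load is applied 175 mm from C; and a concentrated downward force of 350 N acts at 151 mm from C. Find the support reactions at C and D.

Resultant of the distributed load: 5.6 × 127 = 711.2 N at 119.5 mm from C.
Moments about C: D_y·123 − (5.6·127)·119.5 − 770·121 − 210·175 − 350·151 = 0 → D_y = 267758.4/123 = 2176.9 ≈ 2177 N.
ΣF_y = 0: C_y + 2176.9 − 5.6·127 − 770 − 210 − 350 = 0 → C_y = -135.7 N.
ΣF_x = 0: C_x + 200 = 0 → C_x = -200.0 N.

C_x = -200.0 N, C_y = -135.7 N, D_y = 2177 N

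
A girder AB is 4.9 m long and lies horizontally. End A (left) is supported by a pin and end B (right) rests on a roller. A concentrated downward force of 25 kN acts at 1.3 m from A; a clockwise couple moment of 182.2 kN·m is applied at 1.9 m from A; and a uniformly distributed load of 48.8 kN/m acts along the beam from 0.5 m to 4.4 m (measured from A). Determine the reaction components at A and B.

A_x = 0, A_y = 76.34 kN, B_y = 139.0 kN

Resultant of the distributed load: 48.8 × 3.9 = 190.32 kN at 2.45 m from A.
ΣM about A: B_y·4.9 − 25·1.3 − 182.2 − (48.8·3.9)·2.45 = 0 → B_y = 680.984/4.9 = 138.976 ≈ 139.0 kN.
ΣF_y = 0: A_y + 138.976 − 25 − 48.8·3.9 = 0 → A_y = 76.34 kN.
ΣF_x = 0: no horizontal applied forces, so A_x = 0.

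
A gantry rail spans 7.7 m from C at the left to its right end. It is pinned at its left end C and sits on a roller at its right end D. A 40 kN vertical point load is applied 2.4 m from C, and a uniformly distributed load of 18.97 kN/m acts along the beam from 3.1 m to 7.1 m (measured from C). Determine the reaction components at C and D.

C_x = 0, C_y = 53.15 kN, D_y = 62.73 kN

Resultant of the distributed load: 18.97 × 4 = 75.88 kN at 5.1 m from C.
Taking moments about C: D_y·7.7 − 40·2.4 − (18.97·4)·5.1 = 0 → D_y = 482.988/7.7 = 62.7257 ≈ 62.73 kN.
ΣF_y = 0: C_y + 62.7257 − 40 − 18.97·4 = 0 → C_y = 53.15 kN.
ΣF_x = 0: no horizontal applied forces, so C_x = 0.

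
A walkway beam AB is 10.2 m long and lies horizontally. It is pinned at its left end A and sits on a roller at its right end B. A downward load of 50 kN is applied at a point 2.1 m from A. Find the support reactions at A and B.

Moments about A: B_y·10.2 − 50·2.1 = 0 → B_y = 105/10.2 = 10.2941 ≈ 10.29 kN.
ΣF_y = 0: A_y + 10.2941 − 50 = 0 → A_y = 39.71 kN.
ΣF_x = 0: no horizontal applied forces, so A_x = 0.

A_x = 0, A_y = 39.71 kN, B_y = 10.29 kN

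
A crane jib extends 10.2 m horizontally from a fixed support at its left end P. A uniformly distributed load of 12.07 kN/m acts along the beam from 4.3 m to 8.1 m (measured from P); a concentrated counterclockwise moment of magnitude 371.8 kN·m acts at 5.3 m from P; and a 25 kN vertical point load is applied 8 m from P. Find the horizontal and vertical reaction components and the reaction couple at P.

P_x = 0, P_y = 70.87 kN, M_P = 112.6 kN·m

Resultant of the distributed load: 12.07 × 3.8 = 45.866 kN at 6.2 m from P.
ΣF_x = 0: P_x = 0.
ΣF_y = 0: P_y − 12.07·3.8 − 25 = 0 → P_y = 70.87 kN.
ΣM about P: M_P − (12.07·3.8)·6.2 + 371.8 − 25·8 = 0 → M_P = 112.6 kN·m.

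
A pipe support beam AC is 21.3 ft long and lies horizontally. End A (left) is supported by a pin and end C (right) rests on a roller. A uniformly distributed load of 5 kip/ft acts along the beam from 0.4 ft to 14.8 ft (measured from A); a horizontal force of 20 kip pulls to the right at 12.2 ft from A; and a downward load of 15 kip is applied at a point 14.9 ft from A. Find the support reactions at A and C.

Resultant of the distributed load: 5 × 14.4 = 72 kip at 7.6 ft from A.
Moments about A: C_y·21.3 − (5·14.4)·7.6 − 15·14.9 = 0 → C_y = 770.7/21.3 = 36.1831 ≈ 36.18 kip.
ΣF_y = 0: A_y + 36.1831 − 5·14.4 − 15 = 0 → A_y = 50.82 kip.
ΣF_x = 0: A_x + 20 = 0 → A_x = -20.00 kip.

A_x = -20.00 kip, A_y = 50.82 kip, C_y = 36.18 kip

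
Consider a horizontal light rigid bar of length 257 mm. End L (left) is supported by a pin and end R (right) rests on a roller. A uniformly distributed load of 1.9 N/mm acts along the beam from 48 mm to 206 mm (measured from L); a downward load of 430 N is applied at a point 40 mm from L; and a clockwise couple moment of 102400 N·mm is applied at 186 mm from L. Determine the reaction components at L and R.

Resultant of the distributed load: 1.9 × 158 = 300.2 N at 127 mm from L.
Taking moments about L: R_y·257 − (1.9·158)·127 − 430·40 − 102400 = 0 → R_y = 157725.4/257 = 613.718 ≈ 613.7 N.
ΣF_y = 0: L_y + 613.718 − 1.9·158 − 430 = 0 → L_y = 116.5 N.
ΣF_x = 0: no horizontal applied forces, so L_x = 0.

L_x = 0, L_y = 116.5 N, R_y = 613.7 N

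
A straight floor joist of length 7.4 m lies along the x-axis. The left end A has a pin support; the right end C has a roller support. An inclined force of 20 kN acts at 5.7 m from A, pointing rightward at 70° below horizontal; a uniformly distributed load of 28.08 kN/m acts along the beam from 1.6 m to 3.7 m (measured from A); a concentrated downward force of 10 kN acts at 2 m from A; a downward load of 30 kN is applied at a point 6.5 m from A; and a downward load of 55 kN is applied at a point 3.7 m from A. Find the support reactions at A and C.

A_x = -6.840 kN, A_y = 80.61 kN, C_y = 92.15 kN

Resultant of the distributed load: 28.08 × 2.1 = 58.968 kN at 2.65 m from A.
Moments about A: C_y·7.4 − 20·sin70°·5.7 − (28.08·2.1)·2.65 − 10·2 − 30·6.5 − 55·3.7 = 0 → C_y = 681.89/7.4 = 92.1473 ≈ 92.15 kN.
ΣF_y = 0: A_y + 92.1473 − 20·sin70° − 28.08·2.1 − 10 − 30 − 55 = 0 → A_y = 80.61 kN.
ΣF_x = 0: A_x + 20·cos70° = 0 → A_x = -6.840 kN.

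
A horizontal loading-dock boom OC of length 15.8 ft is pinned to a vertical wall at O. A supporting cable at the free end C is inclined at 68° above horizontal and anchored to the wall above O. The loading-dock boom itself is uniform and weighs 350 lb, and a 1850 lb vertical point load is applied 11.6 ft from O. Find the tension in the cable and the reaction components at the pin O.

T = 1654 lb, O_x = 619.5 lb, O_y = 666.8 lb

ΣM about O: T·sin68°·15.8 − 350·7.9 − 1850·11.6 = 0 → T = 24225/(15.8·0.927184) = 1653.64 ≈ 1654 lb.
ΣF_x = 0: O_x − T·cos68° = 0 → O_x = 1653.64 × 0.374607 = 619.5 lb.
ΣF_y = 0: O_y + T·sin68° − 350 − 1850 = 0 → O_y = 2200 − 1653.64 × 0.927184 = 666.8 lb.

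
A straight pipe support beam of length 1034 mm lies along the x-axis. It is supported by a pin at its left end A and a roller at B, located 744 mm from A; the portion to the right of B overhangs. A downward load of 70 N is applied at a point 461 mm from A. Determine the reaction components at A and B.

A_x = 0, A_y = 26.63 N, B_y = 43.37 N

ΣM about A: B_y·744 − 70·461 = 0 → B_y = 32270/744 = 43.3737 ≈ 43.37 N.
ΣF_y = 0: A_y + 43.3737 − 70 = 0 → A_y = 26.63 N.
ΣF_x = 0: no horizontal applied forces, so A_x = 0.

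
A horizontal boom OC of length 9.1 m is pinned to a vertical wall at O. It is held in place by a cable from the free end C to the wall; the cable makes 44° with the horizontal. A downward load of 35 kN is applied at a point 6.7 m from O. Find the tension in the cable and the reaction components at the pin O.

T = 37.10 kN, O_x = 26.68 kN, O_y = 9.231 kN

ΣM about O: T·sin44°·9.1 − 35·6.7 = 0 → T = 234.5/(9.1·0.694658) = 37.0963 ≈ 37.10 kN.
ΣF_x = 0: O_x − T·cos44° = 0 → O_x = 37.0963 × 0.71934 = 26.68 kN.
ΣF_y = 0: O_y + T·sin44° − 35 = 0 → O_y = 35 − 37.0963 × 0.694658 = 9.231 kN.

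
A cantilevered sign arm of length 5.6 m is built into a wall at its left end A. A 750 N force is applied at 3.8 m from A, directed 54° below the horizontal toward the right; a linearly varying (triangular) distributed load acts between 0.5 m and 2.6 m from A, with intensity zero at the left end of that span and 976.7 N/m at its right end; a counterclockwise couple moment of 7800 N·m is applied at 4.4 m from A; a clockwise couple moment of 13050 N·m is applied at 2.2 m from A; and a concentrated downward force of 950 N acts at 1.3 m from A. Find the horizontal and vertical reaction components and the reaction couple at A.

Resultant of the triangular load: ½ × 976.7 × 2.1 = 1025.535 N, acting at 1.9 m from A (one-third of the span from the peak).
ΣF_x = 0: A_x + 750·cos54° = 0 → A_x = -440.8 N.
ΣF_y = 0: A_y − 750·sin54° − ½·976.7·2.1 − 950 = 0 → A_y = 2582 N.
ΣM about A: M_A − 750·sin54°·3.8 − (½·976.7·2.1)·1.9 + 7800 − 13050 − 950·1.3 = 0 → M_A = 10740 N·m.

A_x = -440.8 N, A_y = 2582 N, M_A = 10740 N·m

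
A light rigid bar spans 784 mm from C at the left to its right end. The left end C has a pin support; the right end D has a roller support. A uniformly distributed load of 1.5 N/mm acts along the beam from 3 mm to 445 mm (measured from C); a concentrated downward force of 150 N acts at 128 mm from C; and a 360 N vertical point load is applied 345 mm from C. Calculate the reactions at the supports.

Resultant of the distributed load: 1.5 × 442 = 663 N at 224 mm from C.
Moments about C: D_y·784 − (1.5·442)·224 − 150·128 − 360·345 = 0 → D_y = 291912/784 = 372.337 ≈ 372.3 N.
ΣF_y = 0: C_y + 372.337 − 1.5·442 − 150 − 360 = 0 → C_y = 800.7 N.
ΣF_x = 0: no horizontal applied forces, so C_x = 0.

C_x = 0, C_y = 800.7 N, D_y = 372.3 N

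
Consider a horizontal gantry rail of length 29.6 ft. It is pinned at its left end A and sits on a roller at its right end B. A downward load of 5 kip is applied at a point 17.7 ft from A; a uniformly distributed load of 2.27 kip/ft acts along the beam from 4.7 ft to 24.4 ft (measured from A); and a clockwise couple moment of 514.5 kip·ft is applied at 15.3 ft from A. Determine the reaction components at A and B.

Resultant of the distributed load: 2.27 × 19.7 = 44.719 kip at 14.55 ft from A.
ΣM about A: B_y·29.6 − 5·17.7 − (2.27·19.7)·14.55 − 514.5 = 0 → B_y = 1253.66145/29.6 = 42.3534 ≈ 42.35 kip.
ΣF_y = 0: A_y + 42.3534 − 5 − 2.27·19.7 = 0 → A_y = 7.366 kip.
ΣF_x = 0: no horizontal applied forces, so A_x = 0.

A_x = 0, A_y = 7.366 kip, B_y = 42.35 kip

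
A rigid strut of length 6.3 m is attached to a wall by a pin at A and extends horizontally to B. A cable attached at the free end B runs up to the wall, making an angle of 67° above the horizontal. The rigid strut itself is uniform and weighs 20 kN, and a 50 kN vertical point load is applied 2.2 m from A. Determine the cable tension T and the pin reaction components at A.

ΣM about A: T·sin67°·6.3 − 20·3.15 − 50·2.2 = 0 → T = 173/(6.3·0.920505) = 29.8318 ≈ 29.83 kN.
ΣF_x = 0: A_x − T·cos67° = 0 → A_x = 29.8318 × 0.390731 = 11.66 kN.
ΣF_y = 0: A_y + T·sin67° − 20 − 50 = 0 → A_y = 70 − 29.8318 × 0.920505 = 42.54 kN.

T = 29.83 kN, A_x = 11.66 kN, A_y = 42.54 kN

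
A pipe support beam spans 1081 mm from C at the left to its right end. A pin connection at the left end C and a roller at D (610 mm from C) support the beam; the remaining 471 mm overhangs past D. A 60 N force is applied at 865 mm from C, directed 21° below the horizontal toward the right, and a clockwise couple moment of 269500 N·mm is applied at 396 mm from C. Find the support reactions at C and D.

C_x = -56.01 N, C_y = -450.8 N, D_y = 472.3 N

ΣM about C: D_y·610 − 60·sin21°·865 − 269500 = 0 → D_y = 288099/610 = 472.293 ≈ 472.3 N.
ΣF_y = 0: C_y + 472.293 − 60·sin21° = 0 → C_y = -450.8 N.
ΣF_x = 0: C_x + 60·cos21° = 0 → C_x = -56.01 N.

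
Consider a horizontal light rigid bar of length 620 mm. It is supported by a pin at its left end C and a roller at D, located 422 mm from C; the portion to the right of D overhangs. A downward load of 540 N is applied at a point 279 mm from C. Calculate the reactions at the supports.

Moments about C: D_y·422 − 540·279 = 0 → D_y = 150660/422 = 357.014 ≈ 357.0 N.
ΣF_y = 0: C_y + 357.014 − 540 = 0 → C_y = 183.0 N.
ΣF_x = 0: no horizontal applied forces, so C_x = 0.

C_x = 0, C_y = 183.0 N, D_y = 357.0 N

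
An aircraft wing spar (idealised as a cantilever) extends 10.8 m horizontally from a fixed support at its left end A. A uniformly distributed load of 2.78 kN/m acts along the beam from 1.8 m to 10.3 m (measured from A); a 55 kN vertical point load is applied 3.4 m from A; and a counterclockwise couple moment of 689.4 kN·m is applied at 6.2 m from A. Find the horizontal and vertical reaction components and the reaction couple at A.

Resultant of the distributed load: 2.78 × 8.5 = 23.63 kN at 6.05 m from A.
ΣF_x = 0: A_x = 0.
ΣF_y = 0: A_y − 2.78·8.5 − 55 = 0 → A_y = 78.63 kN.
ΣM about A: M_A − (2.78·8.5)·6.05 − 55·3.4 + 689.4 = 0 → M_A = -359.4 kN·m.

A_x = 0, A_y = 78.63 kN, M_A = -359.4 kN·m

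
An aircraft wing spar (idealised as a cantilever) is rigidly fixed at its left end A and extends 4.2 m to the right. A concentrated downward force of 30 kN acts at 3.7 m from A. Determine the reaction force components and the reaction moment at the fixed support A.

A_x = 0, A_y = 30.00 kN, M_A = 111.0 kN·m

ΣF_x = 0: A_x = 0.
ΣF_y = 0: A_y − 30 = 0 → A_y = 30.00 kN.
ΣM about A: M_A − 30·3.7 = 0 → M_A = 111.0 kN·m.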